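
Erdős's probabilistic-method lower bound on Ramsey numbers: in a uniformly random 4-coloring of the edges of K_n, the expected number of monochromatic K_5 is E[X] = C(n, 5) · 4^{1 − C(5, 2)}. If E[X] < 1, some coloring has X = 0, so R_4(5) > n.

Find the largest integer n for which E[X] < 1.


We need C(n, 5) · 4^{1 − 10} < 1, i.e. C(n, 5) < 4^{10 − 1} = 262144.
Check values of n near the boundary:
  n = 31: C(31, 5) = 169911; 169911 < 262144? YES
  n = 32: C(32, 5) = 201376; 201376 < 262144? YES
  n = 33: C(33, 5) = 237336; 237336 < 262144? YES
  n = 34: C(34, 5) = 278256; 278256 < 262144? NO
The largest n with C(n, 5) < 262144 is n = 33 (where E[X] = 29667/32768 ≈ 0.90536). Hence R_4(5) > 33, i.e. R_4(5) ≥ 34.

Largest n = 33; hence R_4(5) > 33.


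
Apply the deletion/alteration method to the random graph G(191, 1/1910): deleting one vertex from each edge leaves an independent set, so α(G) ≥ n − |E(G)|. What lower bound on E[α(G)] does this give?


E[|E(G)|] = C(191, 2)·p = 18145 · (1/1910) = 19/2.
E[α(G)] ≥ n − E[|E(G)|] = 191 − 19/2 = 363/2.
Numerically: ≈ 181.50000.
(This is only a lower bound; the true E[α(G)] may be larger.)

E[α(G)] ≥ 363/2 ≈ 181.50000.


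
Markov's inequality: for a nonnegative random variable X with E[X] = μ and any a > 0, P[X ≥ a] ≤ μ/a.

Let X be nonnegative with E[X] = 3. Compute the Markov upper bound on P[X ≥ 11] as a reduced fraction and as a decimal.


μ = E[X] = 3, a = 11.
Markov: P[X ≥ 11] ≤ μ/a = (3)/11 = 3/11.
Numerically: ≈ 0.2727.
(Since a = 11 > μ = 3.0000, the bound 3/11 is < 1 and informative.)

P[X ≥ 11] ≤ 3/11 ≈ 0.2727.


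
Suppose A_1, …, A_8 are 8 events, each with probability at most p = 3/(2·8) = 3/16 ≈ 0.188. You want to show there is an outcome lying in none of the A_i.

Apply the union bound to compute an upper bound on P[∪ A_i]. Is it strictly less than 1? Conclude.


Union bound: P[∪_{i=1}^{8} A_i] ≤ Σ_i P[A_i] ≤ 8·p = 8·(3/16) = 3/2.
Numerically: 3/2 ≈ 1.500.
Is 3/2 < 1? NO.
Since the bound 3/2 is ≥ 1, the union bound is uninformative here; it does NOT by itself certify existence.

8·p = 3/2 ≈ 1.500; existence NOT certified by the union bound.


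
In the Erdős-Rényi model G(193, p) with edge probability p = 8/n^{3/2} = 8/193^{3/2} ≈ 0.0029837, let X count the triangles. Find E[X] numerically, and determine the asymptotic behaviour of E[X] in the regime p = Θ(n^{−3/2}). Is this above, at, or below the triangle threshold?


Number of potential triangles: C(193, 3) = 1179616.
Each occurs with probability p³ ≈ (0.0029837)³ ≈ 2.6562079e-08.
By linearity: E[X] = C(193, 3)·p³ ≈ 1179616 · 2.6562079e-08 ≈ 0.03133.
Since α = 3/2 > 1, p = c/n^{3/2} = o(1/n) is below the triangle threshold p ~ 1/n. Asymptotically E[X] ~ (c³/6)·n^{3(1−α)} = (8³/6)·n^{-1.5} → 0, so by Markov's inequality G has no triangles w.h.p.

E[X] ≈ 0.03133; in regime p = Θ(1/n^{3/2}) E[X] tends to 0 (below the triangle threshold p ~ 1/n).


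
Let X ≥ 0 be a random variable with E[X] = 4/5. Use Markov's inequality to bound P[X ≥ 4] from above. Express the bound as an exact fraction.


μ = E[X] = 4/5, a = 4.
Markov: P[X ≥ 4] ≤ μ/a = (4/5)/4 = 1/5.
Numerically: ≈ 0.2000.
(Since a = 4 > μ = 0.8000, the bound 1/5 is < 1 and informative.)

P[X ≥ 4] ≤ 1/5 ≈ 0.2000.


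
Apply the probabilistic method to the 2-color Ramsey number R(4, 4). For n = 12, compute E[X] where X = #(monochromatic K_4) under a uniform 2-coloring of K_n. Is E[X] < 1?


E[X] = C(12, 4) · 2^{1 − 6} = 495 · 2^{−5} = 495/32.
As a reduced fraction: E[X] = 495/32 ≈ 15.46875.
Is E[X] < 1? NO.
Since E[X] ≥ 1, the first-moment bound is inconclusive at n = 12; it does NOT by itself certify R(4, 4) > 12.

E[X] = 495/32 ≈ 15.46875; E[X] ≥ 1; first-moment method inconclusive here.


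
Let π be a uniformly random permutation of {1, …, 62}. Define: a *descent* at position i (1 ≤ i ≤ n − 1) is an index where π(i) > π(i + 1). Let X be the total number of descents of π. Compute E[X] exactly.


Write X = Σ X_I over i = 1, …, 61, with X_I the indicator of one descent.
There are 61 indicators.
For each fixed i, the pair (π(i), π(i+1)) is a uniformly random ordered pair of distinct values from {1, …, 62}; by symmetry P[π(i) > π(i+1)] = 1/2.
By linearity: E[X] = 61 · (1/2) = (62 − 1) · (1/2) = 61/2 ≈ 30.5000.

E[X] = 61/2 = 30.5000.


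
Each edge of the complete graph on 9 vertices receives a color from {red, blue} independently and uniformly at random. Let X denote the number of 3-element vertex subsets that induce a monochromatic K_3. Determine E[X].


Let X = Σ_S X_S over the C(9, 3) = 84 subsets S of size 3, where X_S = 1 if the K_3 on S is monochromatic.
For a fixed S, the K_3 on S has C(3, 2) = 3 edges. P[all 3 edges red] = (1/2)^3, and likewise for blue, so P[monochromatic] = 2·(1/2)^3 = 2^{1 − 3} = 1/4.
Summing: E[X] = C(9, 3) · 2^{1 − 3} = 84 · 1/4 = 21.
Numerically: E[X] ≈ 21.000000.

E[X] = C(9,3)·2^(1−C(3,2)) = 21 ≈ 21.000000.


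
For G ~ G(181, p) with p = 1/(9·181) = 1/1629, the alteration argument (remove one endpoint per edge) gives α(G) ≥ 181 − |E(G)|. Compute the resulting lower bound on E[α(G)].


E[|E(G)|] = C(181, 2)·p = 16290 · (1/1629) = 10.
E[α(G)] ≥ n − E[|E(G)|] = 181 − 10 = 171.
Numerically: ≈ 171.0000.
(This is only a lower bound; the true E[α(G)] may be larger.)

E[α(G)] ≥ 171 ≈ 171.0000.


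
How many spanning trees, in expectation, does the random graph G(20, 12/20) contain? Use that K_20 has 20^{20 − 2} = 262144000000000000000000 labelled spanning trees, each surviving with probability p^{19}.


K_20 has 20^{20 − 2} = 262144000000000000000000 labelled spanning trees.
For each such spanning tree H, let X_H = 1 if all 19 edges of H are present in G. Then P[X_H = 1] = p^{19} = (3/5)^{19} = 1162261467/19073486328125.
By linearity: E[X] = Σ_H E[X_H] = 262144000000000000000000 · p^{19} = 262144000000000000000000 · 1162261467/19073486328125 = 79869999842655731712/5.
Numerically: E[X] ≈ 1.5974e+19.

E[X] = 262144000000000000000000 · (3/5)^{19} = 79869999842655731712/5 ≈ 1.5974e+19.


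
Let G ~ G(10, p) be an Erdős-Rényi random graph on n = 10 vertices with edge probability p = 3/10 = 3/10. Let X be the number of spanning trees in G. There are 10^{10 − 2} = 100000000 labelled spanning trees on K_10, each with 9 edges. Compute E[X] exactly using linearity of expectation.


K_10 has 10^{10 − 2} = 100000000 labelled spanning trees.
For each such spanning tree H, let X_H = 1 if all 9 edges of H are present in G. Then P[X_H = 1] = p^{9} = (3/10)^{9} = 19683/1000000000.
By linearity of expectation: E[X] = Σ_H E[X_H] = 100000000 · p^{9} = 100000000 · 19683/1000000000 = 19683/10.
Numerically: E[X] ≈ 1968.3.

E[X] = 100000000 · (3/10)^{9} = 19683/10 ≈ 1968.3.


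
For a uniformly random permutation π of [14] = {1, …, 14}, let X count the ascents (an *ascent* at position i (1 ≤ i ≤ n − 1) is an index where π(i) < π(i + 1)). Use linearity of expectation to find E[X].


Write X = Σ X_I over i = 1, …, 13, with X_I the indicator of one ascent.
There are 13 indicators.
For each fixed i, the pair (π(i), π(i+1)) is a uniformly random ordered pair of distinct values from {1, …, 14}; by symmetry P[π(i) < π(i+1)] = 1/2.
By linearity: E[X] = 13 · (1/2) = (14 − 1) · (1/2) = 13/2 ≈ 6.500.

E[X] = 13/2 = 6.500.


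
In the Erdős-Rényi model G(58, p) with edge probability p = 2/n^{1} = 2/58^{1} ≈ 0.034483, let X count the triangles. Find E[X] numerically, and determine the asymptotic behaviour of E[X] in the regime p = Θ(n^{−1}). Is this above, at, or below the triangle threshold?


Number of potential triangles: C(58, 3) = 30856.
Each occurs with probability p³ ≈ (0.034483)³ ≈ 4.1002091e-05.
By linearity: E[X] = C(58, 3)·p³ ≈ 30856 · 4.1002091e-05 ≈ 1.26516.
Here α = 1, so p = 2/n is exactly at the triangle threshold p ~ 1/n. Asymptotically E[X] → c³/6 = 2³/6 = 4/3 ≈ 1.33333, a bounded constant. In this regime the triangle count is asymptotically Poisson(c³/6).

E[X] ≈ 1.26516; in regime p = Θ(1/n^{1}) E[X] stays bounded (at the triangle threshold p ~ 1/n).


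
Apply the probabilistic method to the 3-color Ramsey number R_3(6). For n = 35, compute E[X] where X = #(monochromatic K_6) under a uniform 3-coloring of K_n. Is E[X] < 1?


E[X] = C(35, 6) · 3^{1 − 15} = 1623160 · 3^{−14} = 1623160/4782969.
As a reduced fraction: E[X] = 1623160/4782969 ≈ 0.339.
Is E[X] < 1? YES.
Since E[X] < 1, there exists a 3-coloring of K_{35} with no monochromatic K_6; hence R_3(6) > 35.

E[X] = 1623160/4782969 ≈ 0.339; E[X] < 1, so R_3(6) > 35.


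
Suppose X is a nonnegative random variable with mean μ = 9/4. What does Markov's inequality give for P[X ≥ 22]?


μ = E[X] = 9/4, a = 22.
Markov: P[X ≥ 22] ≤ μ/a = (9/4)/22 = 9/88.
Numerically: ≈ 0.102273.
(Since a = 22 > μ = 2.250000, the bound 9/88 is < 1 and informative.)

P[X ≥ 22] ≤ 9/88 ≈ 0.102273.


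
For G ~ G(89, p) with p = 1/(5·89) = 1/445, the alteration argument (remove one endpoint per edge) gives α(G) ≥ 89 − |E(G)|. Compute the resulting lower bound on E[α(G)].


E[|E(G)|] = C(89, 2)·p = 3916 · (1/445) = 44/5.
E[α(G)] ≥ n − E[|E(G)|] = 89 − 44/5 = 401/5.
Numerically: ≈ 80.20000.
(This is only a lower bound; the true E[α(G)] may be larger.)

E[α(G)] ≥ 401/5 ≈ 80.20000.


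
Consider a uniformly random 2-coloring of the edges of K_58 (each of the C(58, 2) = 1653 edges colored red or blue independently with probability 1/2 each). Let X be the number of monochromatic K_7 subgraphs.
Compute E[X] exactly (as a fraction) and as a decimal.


Let X = Σ_S X_S over the C(58, 7) = 300674088 subsets S of size 7, where X_S = 1 if the K_7 on S is monochromatic.
For a fixed S, the K_7 on S has C(7, 2) = 21 edges. P[all 21 edges red] = (1/2)^21, and likewise for blue, so P[monochromatic] = 2·(1/2)^21 = 2^{1 − 21} = 1/1048576.
Summing: E[X] = C(58, 7) · 2^{1 − 21} = 300674088 · 1/1048576 = 37584261/131072.
Numerically: E[X] ≈ 286.74516.

E[X] = C(58,7)·2^(1−C(7,2)) = 37584261/131072 ≈ 286.74516.


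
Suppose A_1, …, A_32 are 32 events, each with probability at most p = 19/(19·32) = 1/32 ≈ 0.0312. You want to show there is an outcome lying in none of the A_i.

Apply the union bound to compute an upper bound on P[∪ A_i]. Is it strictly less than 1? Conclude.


Union bound: P[∪_{i=1}^{32} A_i] ≤ Σ_i P[A_i] ≤ 32·p = 32·(1/32) = 1.
Numerically: 1 ≈ 1.0000.
Is 1 < 1? NO.
Since the bound 1 is ≥ 1, the union bound is uninformative here; it does NOT by itself certify existence.

32·p = 1 ≈ 1.0000; existence NOT certified by the union bound.


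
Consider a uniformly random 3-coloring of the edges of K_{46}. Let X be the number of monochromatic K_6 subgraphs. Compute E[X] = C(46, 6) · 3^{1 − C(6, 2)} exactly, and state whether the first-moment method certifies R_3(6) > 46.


E[X] = C(46, 6) · 3^{1 − 15} = 9366819 · 3^{−14} = 9366819/4782969.
As a reduced fraction: E[X] = 3122273/1594323 ≈ 1.95837.
Is E[X] < 1? NO.
Since E[X] ≥ 1, the first-moment bound is inconclusive at n = 46; it does NOT by itself certify R_3(6) > 46.

E[X] = 3122273/1594323 ≈ 1.95837; E[X] ≥ 1; first-moment method inconclusive here.


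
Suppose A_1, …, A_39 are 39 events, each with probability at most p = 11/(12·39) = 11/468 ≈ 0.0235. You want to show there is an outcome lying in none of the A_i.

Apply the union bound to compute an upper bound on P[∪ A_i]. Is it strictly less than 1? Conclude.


Union bound: P[∪_{i=1}^{39} A_i] ≤ Σ_i P[A_i] ≤ 39·p = 39·(11/468) = 11/12.
Numerically: 11/12 ≈ 0.9167.
Is 11/12 < 1? YES.
Since P[∪ A_i] ≤ 11/12 < 1, the complement has P[∩ A_i^c] ≥ 1 − 11/12 = 1/12 > 0, so some outcome avoids every A_i.

39·p = 11/12 ≈ 0.9167; existence CERTIFIED by the union bound.


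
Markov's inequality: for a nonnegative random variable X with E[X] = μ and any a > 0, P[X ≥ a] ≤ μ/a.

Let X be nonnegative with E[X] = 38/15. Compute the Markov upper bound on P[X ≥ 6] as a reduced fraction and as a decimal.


μ = E[X] = 38/15, a = 6.
Markov: P[X ≥ 6] ≤ μ/a = (38/15)/6 = 19/45.
Numerically: ≈ 0.422222.
(Since a = 6 > μ = 2.533333, the bound 19/45 is < 1 and informative.)

P[X ≥ 6] ≤ 19/45 ≈ 0.422222.


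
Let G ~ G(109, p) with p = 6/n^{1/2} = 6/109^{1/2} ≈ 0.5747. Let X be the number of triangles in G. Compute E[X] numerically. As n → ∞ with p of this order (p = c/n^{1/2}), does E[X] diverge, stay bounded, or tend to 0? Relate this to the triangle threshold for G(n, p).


Number of potential triangles: C(109, 3) = 209934.
Each occurs with probability p³ ≈ (0.5747)³ ≈ 1.8980778e-01.
By linearity: E[X] = C(109, 3)·p³ ≈ 209934 · 1.8980778e-01 ≈ 39847.10599.
Since α = 1/2 < 1, p = c/n^{1/2} ≫ 1/n is above the triangle threshold p ~ 1/n. Asymptotically E[X] ~ (c³/6)·n^{3(1−α)} = (6³/6)·n^{1.5} → ∞; triangles are abundant w.h.p.

E[X] ≈ 39847.10599; in regime p = Θ(1/n^{1/2}) E[X] diverges (above the triangle threshold p ~ 1/n).


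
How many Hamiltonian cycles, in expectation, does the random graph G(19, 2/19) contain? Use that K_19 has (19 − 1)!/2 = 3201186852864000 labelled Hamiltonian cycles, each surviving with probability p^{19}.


K_19 has (19 − 1)!/2 = 3201186852864000 labelled Hamiltonian cycles.
For each such Hamiltonian cycle H, let X_H = 1 if all 19 edges of H are present in G. Then P[X_H = 1] = p^{19} = (2/19)^{19} = 524288/1978419655660313589123979.
By linearity: E[X] = Σ_H E[X_H] = 3201186852864000 · p^{19} = 3201186852864000 · 524288/1978419655660313589123979 = 1678343852714360832000/1978419655660313589123979.
Numerically: E[X] ≈ 0.00084833.

E[X] = 3201186852864000 · (2/19)^{19} = 1678343852714360832000/1978419655660313589123979 ≈ 0.00084833.


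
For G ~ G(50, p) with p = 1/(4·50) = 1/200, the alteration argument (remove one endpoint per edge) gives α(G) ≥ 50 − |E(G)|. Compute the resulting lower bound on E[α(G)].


E[|E(G)|] = C(50, 2)·p = 1225 · (1/200) = 49/8.
E[α(G)] ≥ n − E[|E(G)|] = 50 − 49/8 = 351/8.
Numerically: ≈ 43.875.
(This is only a lower bound; the true E[α(G)] may be larger.)

E[α(G)] ≥ 351/8 ≈ 43.875.


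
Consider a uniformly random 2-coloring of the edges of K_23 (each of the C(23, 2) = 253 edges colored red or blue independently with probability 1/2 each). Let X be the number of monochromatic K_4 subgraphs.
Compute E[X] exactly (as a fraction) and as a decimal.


Let X = Σ_S X_S over the C(23, 4) = 8855 subsets S of size 4, where X_S = 1 if the K_4 on S is monochromatic.
For a fixed S, the K_4 on S has C(4, 2) = 6 edges. P[all 6 edges red] = (1/2)^6, and likewise for blue, so P[monochromatic] = 2·(1/2)^6 = 2^{1 − 6} = 1/32.
By linearity of expectation: E[X] = C(23, 4) · 2^{1 − 6} = 8855 · 1/32 = 8855/32.
Numerically: E[X] ≈ 276.71875.

E[X] = C(23,4)·2^(1−C(4,2)) = 8855/32 ≈ 276.71875.


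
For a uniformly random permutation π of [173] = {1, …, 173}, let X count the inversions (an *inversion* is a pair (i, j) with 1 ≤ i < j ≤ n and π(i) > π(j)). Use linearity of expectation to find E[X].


Write X = Σ X_I over the C(173, 2) = 14878 pairs i < j, with X_I the indicator of one inversion.
There are 14878 indicators.
For each fixed pair i < j, the values π(i) and π(j) are two distinct elements of {1, …, 173} in uniformly random order; by symmetry P[π(i) > π(j)] = 1/2.
By linearity: E[X] = 14878 · (1/2) = C(173, 2) · (1/2) = 14878/2 = 7439 ≈ 7439.000000.

E[X] = 7439 = 7439.000000.


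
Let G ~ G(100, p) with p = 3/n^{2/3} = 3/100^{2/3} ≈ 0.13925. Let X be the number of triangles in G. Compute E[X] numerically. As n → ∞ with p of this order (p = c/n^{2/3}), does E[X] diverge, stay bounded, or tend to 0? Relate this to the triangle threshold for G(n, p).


Number of potential triangles: C(100, 3) = 161700.
Each occurs with probability p³ ≈ (0.13925)³ ≈ 2.7000000e-03.
By linearity: E[X] = C(100, 3)·p³ ≈ 161700 · 2.7000000e-03 ≈ 436.59000.
Since α = 2/3 < 1, p = c/n^{2/3} ≫ 1/n is above the triangle threshold p ~ 1/n. Asymptotically E[X] ~ (c³/6)·n^{3(1−α)} = (3³/6)·n^{1} → ∞; triangles are abundant w.h.p.

E[X] ≈ 436.59000; in regime p = Θ(1/n^{2/3}) E[X] diverges (above the triangle threshold p ~ 1/n).


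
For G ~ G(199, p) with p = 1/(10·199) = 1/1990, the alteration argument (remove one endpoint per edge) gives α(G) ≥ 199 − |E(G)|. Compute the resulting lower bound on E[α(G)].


E[|E(G)|] = C(199, 2)·p = 19701 · (1/1990) = 99/10.
E[α(G)] ≥ n − E[|E(G)|] = 199 − 99/10 = 1891/10.
Numerically: ≈ 189.100.
(This is only a lower bound; the true E[α(G)] may be larger.)

E[α(G)] ≥ 1891/10 ≈ 189.100.


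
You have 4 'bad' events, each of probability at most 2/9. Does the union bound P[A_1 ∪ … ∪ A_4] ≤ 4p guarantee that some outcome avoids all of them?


Union bound: P[∪_{i=1}^{4} A_i] ≤ Σ_i P[A_i] ≤ 4·p = 4·(2/9) = 8/9.
Numerically: 8/9 ≈ 0.8889.
Is 8/9 < 1? YES.
Since P[∪ A_i] ≤ 8/9 < 1, the complement has P[∩ A_i^c] ≥ 1 − 8/9 = 1/9 > 0, so some outcome avoids every A_i.

4·p = 8/9 ≈ 0.8889; existence CERTIFIED by the union bound.


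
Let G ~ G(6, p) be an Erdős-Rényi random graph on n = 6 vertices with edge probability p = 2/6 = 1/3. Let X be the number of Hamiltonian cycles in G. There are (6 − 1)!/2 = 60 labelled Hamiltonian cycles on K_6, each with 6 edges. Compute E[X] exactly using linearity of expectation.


K_6 has (6 − 1)!/2 = 60 labelled Hamiltonian cycles.
For each such Hamiltonian cycle H, let X_H = 1 if all 6 edges of H are present in G. Then P[X_H = 1] = p^{6} = (1/3)^{6} = 1/729.
By linearity of expectation: E[X] = Σ_H E[X_H] = 60 · p^{6} = 60 · 1/729 = 20/243.
Numerically: E[X] ≈ 0.0823045.

E[X] = 60 · (1/3)^{6} = 20/243 ≈ 0.0823045.


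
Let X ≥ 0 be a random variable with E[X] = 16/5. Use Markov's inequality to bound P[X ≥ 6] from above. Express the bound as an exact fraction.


μ = E[X] = 16/5, a = 6.
Markov: P[X ≥ 6] ≤ μ/a = (16/5)/6 = 8/15.
Numerically: ≈ 0.5333.
(Since a = 6 > μ = 3.2000, the bound 8/15 is < 1 and informative.)

P[X ≥ 6] ≤ 8/15 ≈ 0.5333.


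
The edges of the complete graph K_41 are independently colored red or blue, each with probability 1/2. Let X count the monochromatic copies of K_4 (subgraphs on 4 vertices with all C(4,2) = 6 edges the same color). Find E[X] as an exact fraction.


Let X = Σ_S X_S over the C(41, 4) = 101270 subsets S of size 4, where X_S = 1 if the K_4 on S is monochromatic.
For a fixed S, the K_4 on S has C(4, 2) = 6 edges. P[all 6 edges red] = (1/2)^6, and likewise for blue, so P[monochromatic] = 2·(1/2)^6 = 2^{1 − 6} = 1/32.
By linearity of expectation: E[X] = C(41, 4) · 2^{1 − 6} = 101270 · 1/32 = 50635/16.
Numerically: E[X] ≈ 3164.68750.

E[X] = C(41,4)·2^(1−C(4,2)) = 50635/16 ≈ 3164.68750.


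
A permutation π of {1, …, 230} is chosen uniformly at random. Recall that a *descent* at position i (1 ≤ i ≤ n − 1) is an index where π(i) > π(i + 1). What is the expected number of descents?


Write X = Σ X_I over i = 1, …, 229, with X_I the indicator of one descent.
There are 229 indicators.
For each fixed i, the pair (π(i), π(i+1)) is a uniformly random ordered pair of distinct values from {1, …, 230}; by symmetry P[π(i) > π(i+1)] = 1/2.
By linearity: E[X] = 229 · (1/2) = (230 − 1) · (1/2) = 229/2 ≈ 114.500000.

E[X] = 229/2 = 114.500000.


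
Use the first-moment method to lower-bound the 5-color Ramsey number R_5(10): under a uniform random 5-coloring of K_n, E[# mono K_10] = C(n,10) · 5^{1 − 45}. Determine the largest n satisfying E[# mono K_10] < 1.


We need C(n, 10) · 5^{1 − 45} < 1, i.e. C(n, 10) < 5^{45 − 1} = 5684341886080801486968994140625.
Check values of n near the boundary:
  n = 5386: C(5386, 10) = 5613966214234562222231428510561; 5613966214234562222231428510561 < 5684341886080801486968994140625? YES
  n = 5387: C(5387, 10) = 5624406917627224603154306376491; 5624406917627224603154306376491 < 5684341886080801486968994140625? YES
  n = 5388: C(5388, 10) = 5634865093375880654852250419586; 5634865093375880654852250419586 < 5684341886080801486968994140625? YES
  n = 5389: C(5389, 10) = 5645340767466558997768874792926; 5645340767466558997768874792926 < 5684341886080801486968994140625? YES
  n = 5390: C(5390, 10) = 5655833965919099070255434039753; 5655833965919099070255434039753 < 5684341886080801486968994140625? YES
  n = 5391: C(5391, 10) = 5666344714787188828795213697883; 5666344714787188828795213697883 < 5684341886080801486968994140625? YES
  n = 5392: C(5392, 10) = 5676873040158402483252283957448; 5676873040158402483252283957448 < 5684341886080801486968994140625? YES
  n = 5393: C(5393, 10) = 5687418968154238267170642278008; 5687418968154238267170642278008 < 5684341886080801486968994140625? NO
The largest n with C(n, 10) < 5684341886080801486968994140625 is n = 5392 (where E[X] = 5676873040158402483252283957448/5684341886080801486968994140625 ≈ 0.999). Hence R_5(10) > 5392, i.e. R_5(10) ≥ 5393.

Largest n = 5392; hence R_5(10) > 5392.


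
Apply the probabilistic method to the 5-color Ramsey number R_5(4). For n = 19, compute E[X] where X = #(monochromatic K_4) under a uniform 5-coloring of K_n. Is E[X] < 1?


E[X] = C(19, 4) · 5^{1 − 6} = 3876 · 5^{−5} = 3876/3125.
As a reduced fraction: E[X] = 3876/3125 ≈ 1.2403200.
Is E[X] < 1? NO.
Since E[X] ≥ 1, the first-moment bound is inconclusive at n = 19; it does NOT by itself certify R_5(4) > 19.

E[X] = 3876/3125 ≈ 1.2403200; E[X] ≥ 1; first-moment method inconclusive here.


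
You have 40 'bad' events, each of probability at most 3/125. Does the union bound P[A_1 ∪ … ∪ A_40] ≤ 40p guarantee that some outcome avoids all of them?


Union bound: P[∪_{i=1}^{40} A_i] ≤ Σ_i P[A_i] ≤ 40·p = 40·(3/125) = 24/25.
Numerically: 24/25 ≈ 0.96000.
Is 24/25 < 1? YES.
Since P[∪ A_i] ≤ 24/25 < 1, the complement has P[∩ A_i^c] ≥ 1 − 24/25 = 1/25 > 0, so some outcome avoids every A_i.

40·p = 24/25 ≈ 0.96000; existence CERTIFIED by the union bound.


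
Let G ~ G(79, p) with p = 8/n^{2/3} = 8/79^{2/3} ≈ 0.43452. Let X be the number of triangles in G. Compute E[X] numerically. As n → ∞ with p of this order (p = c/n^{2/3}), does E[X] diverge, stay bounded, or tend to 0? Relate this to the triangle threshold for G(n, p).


Number of potential triangles: C(79, 3) = 79079.
Each occurs with probability p³ ≈ (0.43452)³ ≈ 8.2038135e-02.
By linearity: E[X] = C(79, 3)·p³ ≈ 79079 · 8.2038135e-02 ≈ 6487.49367.
Since α = 2/3 < 1, p = c/n^{2/3} ≫ 1/n is above the triangle threshold p ~ 1/n. Asymptotically E[X] ~ (c³/6)·n^{3(1−α)} = (8³/6)·n^{1} → ∞; triangles are abundant w.h.p.

E[X] ≈ 6487.49367; in regime p = Θ(1/n^{2/3}) E[X] diverges (above the triangle threshold p ~ 1/n).


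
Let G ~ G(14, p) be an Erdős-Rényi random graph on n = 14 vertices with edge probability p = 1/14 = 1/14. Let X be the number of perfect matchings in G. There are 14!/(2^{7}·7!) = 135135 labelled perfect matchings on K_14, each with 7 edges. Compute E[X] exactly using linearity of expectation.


K_14 has 14!/(2^{7}·7!) = 135135 labelled perfect matchings.
For each such perfect matching H, let X_H = 1 if all 7 edges of H are present in G. Then P[X_H = 1] = p^{7} = (1/14)^{7} = 1/105413504.
By linearity of expectation: E[X] = Σ_H E[X_H] = 135135 · p^{7} = 135135 · 1/105413504 = 19305/15059072.
Numerically: E[X] ≈ 0.001282.

E[X] = 135135 · (1/14)^{7} = 19305/15059072 ≈ 0.001282.


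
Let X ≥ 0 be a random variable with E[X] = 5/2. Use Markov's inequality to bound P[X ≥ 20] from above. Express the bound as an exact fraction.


μ = E[X] = 5/2, a = 20.
Markov: P[X ≥ 20] ≤ μ/a = (5/2)/20 = 1/8.
Numerically: ≈ 0.125.
(Since a = 20 > μ = 2.500, the bound 1/8 is < 1 and informative.)

P[X ≥ 20] ≤ 1/8 ≈ 0.125.


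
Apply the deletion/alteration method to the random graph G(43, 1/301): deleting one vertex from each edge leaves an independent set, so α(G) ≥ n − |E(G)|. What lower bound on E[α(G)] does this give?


E[|E(G)|] = C(43, 2)·p = 903 · (1/301) = 3.
E[α(G)] ≥ n − E[|E(G)|] = 43 − 3 = 40.
Numerically: ≈ 40.00000.
(This is only a lower bound; the true E[α(G)] may be larger.)

E[α(G)] ≥ 40 ≈ 40.00000.


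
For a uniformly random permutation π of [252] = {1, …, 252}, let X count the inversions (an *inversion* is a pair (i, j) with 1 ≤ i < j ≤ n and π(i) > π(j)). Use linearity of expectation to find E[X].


Write X = Σ X_I over the C(252, 2) = 31626 pairs i < j, with X_I the indicator of one inversion.
There are 31626 indicators.
For each fixed pair i < j, the values π(i) and π(j) are two distinct elements of {1, …, 252} in uniformly random order; by symmetry P[π(i) > π(j)] = 1/2.
By linearity: E[X] = 31626 · (1/2) = C(252, 2) · (1/2) = 31626/2 = 15813 ≈ 15813.0000.

E[X] = 15813 = 15813.0000.


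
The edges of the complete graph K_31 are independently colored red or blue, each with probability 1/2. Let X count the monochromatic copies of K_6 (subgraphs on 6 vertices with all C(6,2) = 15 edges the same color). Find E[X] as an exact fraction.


Let X = Σ_S X_S over the C(31, 6) = 736281 subsets S of size 6, where X_S = 1 if the K_6 on S is monochromatic.
For a fixed S, the K_6 on S has C(6, 2) = 15 edges. P[all 15 edges red] = (1/2)^15, and likewise for blue, so P[monochromatic] = 2·(1/2)^15 = 2^{1 − 15} = 1/16384.
By linearity: E[X] = C(31, 6) · 2^{1 − 15} = 736281 · 1/16384 = 736281/16384.
Numerically: E[X] ≈ 44.939.

E[X] = C(31,6)·2^(1−C(6,2)) = 736281/16384 ≈ 44.939.


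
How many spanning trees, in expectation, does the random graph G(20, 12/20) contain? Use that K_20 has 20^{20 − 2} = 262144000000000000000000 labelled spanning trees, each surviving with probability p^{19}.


K_20 has 20^{20 − 2} = 262144000000000000000000 labelled spanning trees.
For each such spanning tree H, let X_H = 1 if all 19 edges of H are present in G. Then P[X_H = 1] = p^{19} = (3/5)^{19} = 1162261467/19073486328125.
By linearity of expectation: E[X] = Σ_H E[X_H] = 262144000000000000000000 · p^{19} = 262144000000000000000000 · 1162261467/19073486328125 = 79869999842655731712/5.
Numerically: E[X] ≈ 1.5974e+19.

E[X] = 262144000000000000000000 · (3/5)^{19} = 79869999842655731712/5 ≈ 1.5974e+19.


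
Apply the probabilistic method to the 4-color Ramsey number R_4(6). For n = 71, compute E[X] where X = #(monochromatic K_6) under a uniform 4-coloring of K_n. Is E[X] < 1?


E[X] = C(71, 6) · 4^{1 − 15} = 143218999 · 4^{−14} = 143218999/268435456.
As a reduced fraction: E[X] = 143218999/268435456 ≈ 0.5335.
Is E[X] < 1? YES.
Since E[X] < 1, there exists a 4-coloring of K_{71} with no monochromatic K_6; hence R_4(6) > 71.

E[X] = 143218999/268435456 ≈ 0.5335; E[X] < 1, so R_4(6) > 71.


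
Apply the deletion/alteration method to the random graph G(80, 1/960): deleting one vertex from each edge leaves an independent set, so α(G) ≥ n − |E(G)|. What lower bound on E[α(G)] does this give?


E[|E(G)|] = C(80, 2)·p = 3160 · (1/960) = 79/24.
E[α(G)] ≥ n − E[|E(G)|] = 80 − 79/24 = 1841/24.
Numerically: ≈ 76.708333.
(This is only a lower bound; the true E[α(G)] may be larger.)

E[α(G)] ≥ 1841/24 ≈ 76.708333.


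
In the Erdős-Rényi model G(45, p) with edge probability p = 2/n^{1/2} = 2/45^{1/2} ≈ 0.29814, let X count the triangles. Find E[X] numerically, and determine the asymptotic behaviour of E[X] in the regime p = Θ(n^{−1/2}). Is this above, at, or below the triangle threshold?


Number of potential triangles: C(45, 3) = 14190.
Each occurs with probability p³ ≈ (0.29814)³ ≈ 2.6501546e-02.
By linearity: E[X] = C(45, 3)·p³ ≈ 14190 · 2.6501546e-02 ≈ 376.05694.
Since α = 1/2 < 1, p = c/n^{1/2} ≫ 1/n is above the triangle threshold p ~ 1/n. Asymptotically E[X] ~ (c³/6)·n^{3(1−α)} = (2³/6)·n^{1.5} → ∞; triangles are abundant w.h.p.

E[X] ≈ 376.05694; in regime p = Θ(1/n^{1/2}) E[X] diverges (above the triangle threshold p ~ 1/n).


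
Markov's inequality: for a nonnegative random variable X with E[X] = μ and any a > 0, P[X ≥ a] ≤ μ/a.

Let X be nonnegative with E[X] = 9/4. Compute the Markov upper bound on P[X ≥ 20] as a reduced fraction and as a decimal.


μ = E[X] = 9/4, a = 20.
Markov: P[X ≥ 20] ≤ μ/a = (9/4)/20 = 9/80.
Numerically: ≈ 0.113.
(Since a = 20 > μ = 2.250, the bound 9/80 is < 1 and informative.)

P[X ≥ 20] ≤ 9/80 ≈ 0.113.


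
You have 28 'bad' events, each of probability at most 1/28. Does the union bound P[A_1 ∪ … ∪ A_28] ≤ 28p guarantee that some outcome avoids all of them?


Union bound: P[∪_{i=1}^{28} A_i] ≤ Σ_i P[A_i] ≤ 28·p = 28·(1/28) = 1.
Numerically: 1 ≈ 1.0000.
Is 1 < 1? NO.
Since the bound 1 is ≥ 1, the union bound is uninformative here; it does NOT by itself certify existence.

28·p = 1 ≈ 1.0000; existence NOT certified by the union bound.


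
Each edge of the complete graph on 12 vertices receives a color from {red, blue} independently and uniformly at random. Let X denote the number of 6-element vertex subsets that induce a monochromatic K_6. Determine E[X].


Let X = Σ_S X_S over the C(12, 6) = 924 subsets S of size 6, where X_S = 1 if the K_6 on S is monochromatic.
For a fixed S, the K_6 on S has C(6, 2) = 15 edges. P[all 15 edges red] = (1/2)^15, and likewise for blue, so P[monochromatic] = 2·(1/2)^15 = 2^{1 − 15} = 1/16384.
By linearity: E[X] = C(12, 6) · 2^{1 − 15} = 924 · 1/16384 = 231/4096.
Numerically: E[X] ≈ 0.05640.

E[X] = C(12,6)·2^(1−C(6,2)) = 231/4096 ≈ 0.05640.


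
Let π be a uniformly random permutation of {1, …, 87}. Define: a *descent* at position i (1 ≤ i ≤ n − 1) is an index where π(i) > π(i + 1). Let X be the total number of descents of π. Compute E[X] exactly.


Write X = Σ X_I over i = 1, …, 86, with X_I the indicator of one descent.
There are 86 indicators.
For each fixed i, the pair (π(i), π(i+1)) is a uniformly random ordered pair of distinct values from {1, …, 87}; by symmetry P[π(i) > π(i+1)] = 1/2.
By linearity: E[X] = 86 · (1/2) = (87 − 1) · (1/2) = 43 ≈ 43.000000.

E[X] = 43 = 43.000000.


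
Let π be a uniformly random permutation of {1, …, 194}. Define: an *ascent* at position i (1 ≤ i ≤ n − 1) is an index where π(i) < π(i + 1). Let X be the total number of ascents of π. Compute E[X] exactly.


Write X = Σ X_I over i = 1, …, 193, with X_I the indicator of one ascent.
There are 193 indicators.
For each fixed i, the pair (π(i), π(i+1)) is a uniformly random ordered pair of distinct values from {1, …, 194}; by symmetry P[π(i) < π(i+1)] = 1/2.
By linearity: E[X] = 193 · (1/2) = (194 − 1) · (1/2) = 193/2 ≈ 96.500.

E[X] = 193/2 = 96.500.


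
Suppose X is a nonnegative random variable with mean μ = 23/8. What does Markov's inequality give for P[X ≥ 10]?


μ = E[X] = 23/8, a = 10.
Markov: P[X ≥ 10] ≤ μ/a = (23/8)/10 = 23/80.
Numerically: ≈ 0.287500.
(Since a = 10 > μ = 2.875000, the bound 23/80 is < 1 and informative.)

P[X ≥ 10] ≤ 23/80 ≈ 0.287500.


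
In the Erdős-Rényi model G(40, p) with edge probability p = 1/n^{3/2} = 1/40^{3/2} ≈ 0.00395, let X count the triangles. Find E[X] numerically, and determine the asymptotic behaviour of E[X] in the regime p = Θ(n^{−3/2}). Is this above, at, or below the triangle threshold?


Number of potential triangles: C(40, 3) = 9880.
Each occurs with probability p³ ≈ (0.00395)³ ≈ 6.17632e-08.
By linearity: E[X] = C(40, 3)·p³ ≈ 9880 · 6.17632e-08 ≈ 0.001.
Since α = 3/2 > 1, p = c/n^{3/2} = o(1/n) is below the triangle threshold p ~ 1/n. Asymptotically E[X] ~ (c³/6)·n^{3(1−α)} = (1³/6)·n^{-1.5} → 0, so by Markov's inequality G has no triangles w.h.p.

E[X] ≈ 0.001; in regime p = Θ(1/n^{3/2}) E[X] tends to 0 (below the triangle threshold p ~ 1/n).


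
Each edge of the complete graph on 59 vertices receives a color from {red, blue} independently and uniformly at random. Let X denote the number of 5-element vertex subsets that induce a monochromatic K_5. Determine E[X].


Let X = Σ_S X_S over the C(59, 5) = 5006386 subsets S of size 5, where X_S = 1 if the K_5 on S is monochromatic.
For a fixed S, the K_5 on S has C(5, 2) = 10 edges. P[all 10 edges red] = (1/2)^10, and likewise for blue, so P[monochromatic] = 2·(1/2)^10 = 2^{1 − 10} = 1/512.
By linearity: E[X] = C(59, 5) · 2^{1 − 10} = 5006386 · 1/512 = 2503193/256.
Numerically: E[X] ≈ 9778.098.

E[X] = C(59,5)·2^(1−C(5,2)) = 2503193/256 ≈ 9778.098.


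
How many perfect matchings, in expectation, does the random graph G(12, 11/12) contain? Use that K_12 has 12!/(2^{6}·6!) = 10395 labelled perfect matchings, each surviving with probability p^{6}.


K_12 has 12!/(2^{6}·6!) = 10395 labelled perfect matchings.
For each such perfect matching H, let X_H = 1 if all 6 edges of H are present in G. Then P[X_H = 1] = p^{6} = (11/12)^{6} = 1771561/2985984.
By linearity of expectation: E[X] = Σ_H E[X_H] = 10395 · p^{6} = 10395 · 1771561/2985984 = 682050985/110592.
Numerically: E[X] ≈ 6.17e+03.

E[X] = 10395 · (11/12)^{6} = 682050985/110592 ≈ 6.17e+03.


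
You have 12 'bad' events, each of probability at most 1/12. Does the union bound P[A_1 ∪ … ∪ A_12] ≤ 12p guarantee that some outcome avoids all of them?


Union bound: P[∪_{i=1}^{12} A_i] ≤ Σ_i P[A_i] ≤ 12·p = 12·(1/12) = 1.
Numerically: 1 ≈ 1.0000.
Is 1 < 1? NO.
Since the bound 1 is ≥ 1, the union bound is uninformative here; it does NOT by itself certify existence.

12·p = 1 ≈ 1.0000; existence NOT certified by the union bound.


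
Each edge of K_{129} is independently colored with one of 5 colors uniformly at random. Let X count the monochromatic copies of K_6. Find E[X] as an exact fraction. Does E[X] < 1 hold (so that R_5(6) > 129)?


E[X] = C(129, 6) · 5^{1 − 15} = 5688177600 · 5^{−14} = 5688177600/6103515625.
As a reduced fraction: E[X] = 227527104/244140625 ≈ 0.9319510.
Is E[X] < 1? YES.
Since E[X] < 1, there exists a 5-coloring of K_{129} with no monochromatic K_6; hence R_5(6) > 129.

E[X] = 227527104/244140625 ≈ 0.9319510; E[X] < 1, so R_5(6) > 129.


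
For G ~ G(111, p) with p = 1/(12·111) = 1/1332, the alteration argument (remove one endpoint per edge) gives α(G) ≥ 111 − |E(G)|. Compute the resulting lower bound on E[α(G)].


E[|E(G)|] = C(111, 2)·p = 6105 · (1/1332) = 55/12.
E[α(G)] ≥ n − E[|E(G)|] = 111 − 55/12 = 1277/12.
Numerically: ≈ 106.4167.
(This is only a lower bound; the true E[α(G)] may be larger.)

E[α(G)] ≥ 1277/12 ≈ 106.4167.


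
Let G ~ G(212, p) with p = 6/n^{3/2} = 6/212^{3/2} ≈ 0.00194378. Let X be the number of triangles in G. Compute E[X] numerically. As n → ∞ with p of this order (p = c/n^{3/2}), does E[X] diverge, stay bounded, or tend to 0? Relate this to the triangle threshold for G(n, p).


Number of potential triangles: C(212, 3) = 1565620.
Each occurs with probability p³ ≈ (0.00194378)³ ≈ 7.34416418e-09.
By linearity: E[X] = C(212, 3)·p³ ≈ 1565620 · 7.34416418e-09 ≈ 0.011498.
Since α = 3/2 > 1, p = c/n^{3/2} = o(1/n) is below the triangle threshold p ~ 1/n. Asymptotically E[X] ~ (c³/6)·n^{3(1−α)} = (6³/6)·n^{-1.5} → 0, so by Markov's inequality G has no triangles w.h.p.

E[X] ≈ 0.011498; in regime p = Θ(1/n^{3/2}) E[X] tends to 0 (below the triangle threshold p ~ 1/n).


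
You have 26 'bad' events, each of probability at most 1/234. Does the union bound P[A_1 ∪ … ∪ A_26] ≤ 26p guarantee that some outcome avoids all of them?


Union bound: P[∪_{i=1}^{26} A_i] ≤ Σ_i P[A_i] ≤ 26·p = 26·(1/234) = 1/9.
Numerically: 1/9 ≈ 0.11111.
Is 1/9 < 1? YES.
Since P[∪ A_i] ≤ 1/9 < 1, the complement has P[∩ A_i^c] ≥ 1 − 1/9 = 8/9 > 0, so some outcome avoids every A_i.

26·p = 1/9 ≈ 0.11111; existence CERTIFIED by the union bound.


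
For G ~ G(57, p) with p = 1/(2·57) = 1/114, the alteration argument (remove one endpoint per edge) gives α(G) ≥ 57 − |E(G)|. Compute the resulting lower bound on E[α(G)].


E[|E(G)|] = C(57, 2)·p = 1596 · (1/114) = 14.
E[α(G)] ≥ n − E[|E(G)|] = 57 − 14 = 43.
Numerically: ≈ 43.000.
(This is only a lower bound; the true E[α(G)] may be larger.)

E[α(G)] ≥ 43 ≈ 43.000.


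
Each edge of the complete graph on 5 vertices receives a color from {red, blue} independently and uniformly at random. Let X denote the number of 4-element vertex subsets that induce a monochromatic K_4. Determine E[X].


Let X = Σ_S X_S over the C(5, 4) = 5 subsets S of size 4, where X_S = 1 if the K_4 on S is monochromatic.
For a fixed S, the K_4 on S has C(4, 2) = 6 edges. P[all 6 edges red] = (1/2)^6, and likewise for blue, so P[monochromatic] = 2·(1/2)^6 = 2^{1 − 6} = 1/32.
By linearity of expectation: E[X] = C(5, 4) · 2^{1 − 6} = 5 · 1/32 = 5/32.
Numerically: E[X] ≈ 0.15625.

E[X] = C(5,4)·2^(1−C(4,2)) = 5/32 ≈ 0.15625.


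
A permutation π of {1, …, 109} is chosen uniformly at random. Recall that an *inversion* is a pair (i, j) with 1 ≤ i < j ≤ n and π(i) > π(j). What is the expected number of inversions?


Write X = Σ X_I over the C(109, 2) = 5886 pairs i < j, with X_I the indicator of one inversion.
There are 5886 indicators.
For each fixed pair i < j, the values π(i) and π(j) are two distinct elements of {1, …, 109} in uniformly random order; by symmetry P[π(i) > π(j)] = 1/2.
By linearity: E[X] = 5886 · (1/2) = C(109, 2) · (1/2) = 5886/2 = 2943 ≈ 2943.000000.

E[X] = 2943 = 2943.000000.


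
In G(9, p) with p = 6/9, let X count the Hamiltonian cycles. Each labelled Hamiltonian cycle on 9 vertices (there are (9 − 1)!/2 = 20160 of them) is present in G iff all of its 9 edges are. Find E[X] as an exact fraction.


K_9 has (9 − 1)!/2 = 20160 labelled Hamiltonian cycles.
For each such Hamiltonian cycle H, let X_H = 1 if all 9 edges of H are present in G. Then P[X_H = 1] = p^{9} = (2/3)^{9} = 512/19683.
By linearity of expectation: E[X] = Σ_H E[X_H] = 20160 · p^{9} = 20160 · 512/19683 = 1146880/2187.
Numerically: E[X] ≈ 524.

E[X] = 20160 · (2/3)^{9} = 1146880/2187 ≈ 524.


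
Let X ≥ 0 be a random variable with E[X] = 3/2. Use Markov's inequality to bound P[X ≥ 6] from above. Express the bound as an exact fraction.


μ = E[X] = 3/2, a = 6.
Markov: P[X ≥ 6] ≤ μ/a = (3/2)/6 = 1/4.
Numerically: ≈ 0.250000.
(Since a = 6 > μ = 1.500000, the bound 1/4 is < 1 and informative.)

P[X ≥ 6] ≤ 1/4 ≈ 0.250000.


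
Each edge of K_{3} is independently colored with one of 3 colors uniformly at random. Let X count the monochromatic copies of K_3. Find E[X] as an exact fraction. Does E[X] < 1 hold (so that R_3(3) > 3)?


E[X] = C(3, 3) · 3^{1 − 3} = 1 · 3^{−2} = 1/9.
As a reduced fraction: E[X] = 1/9 ≈ 0.1111.
Is E[X] < 1? YES.
Since E[X] < 1, there exists a 3-coloring of K_{3} with no monochromatic K_3; hence R_3(3) > 3.

E[X] = 1/9 ≈ 0.1111; E[X] < 1, so R_3(3) > 3.


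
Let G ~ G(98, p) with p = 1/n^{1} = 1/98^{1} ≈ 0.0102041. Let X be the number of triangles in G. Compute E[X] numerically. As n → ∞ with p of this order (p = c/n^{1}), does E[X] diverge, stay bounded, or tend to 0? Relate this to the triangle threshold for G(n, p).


Number of potential triangles: C(98, 3) = 152096.
Each occurs with probability p³ ≈ (0.0102041)³ ≈ 1.06248247e-06.
By linearity: E[X] = C(98, 3)·p³ ≈ 152096 · 1.06248247e-06 ≈ 0.161599.
Here α = 1, so p = 1/n is exactly at the triangle threshold p ~ 1/n. Asymptotically E[X] → c³/6 = 1³/6 = 1/6 ≈ 0.166667, a bounded constant. In this regime the triangle count is asymptotically Poisson(c³/6).

E[X] ≈ 0.161599; in regime p = Θ(1/n^{1}) E[X] stays bounded (at the triangle threshold p ~ 1/n).
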